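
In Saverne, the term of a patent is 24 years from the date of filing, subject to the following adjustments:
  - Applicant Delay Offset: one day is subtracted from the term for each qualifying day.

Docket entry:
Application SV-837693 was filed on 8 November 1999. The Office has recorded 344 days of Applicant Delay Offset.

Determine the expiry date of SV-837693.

Base term: filing date + 24 years → 8 November 2023.
Applicant Delay Offset: −344 days → 29 November 2022.

November 29, 2022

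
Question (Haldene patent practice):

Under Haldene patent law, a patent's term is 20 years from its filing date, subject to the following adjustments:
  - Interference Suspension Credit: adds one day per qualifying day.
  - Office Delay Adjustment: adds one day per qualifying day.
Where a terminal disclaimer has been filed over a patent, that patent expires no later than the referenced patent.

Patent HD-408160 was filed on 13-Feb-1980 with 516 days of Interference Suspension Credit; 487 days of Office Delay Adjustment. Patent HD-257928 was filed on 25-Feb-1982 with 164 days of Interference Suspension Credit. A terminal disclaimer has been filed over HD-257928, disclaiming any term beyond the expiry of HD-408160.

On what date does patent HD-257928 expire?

Natural term of HD-257928:
  Base: filing + 20 years → 25 February 2002.
  Interference Suspension Credit: +164 days → 8 August 2002.
Expiry of referenced patent HD-408160:
  Base: filing + 20 years → 13 February 2000.
  Interference Suspension Credit: +516 days → 13 July 2001.
  Office Delay Adjustment: +487 days → 12 November 2002.
Terminal disclaimer: HD-257928 expires on the earlier of 8 August 2002 and 12 November 2002.

August 8, 2002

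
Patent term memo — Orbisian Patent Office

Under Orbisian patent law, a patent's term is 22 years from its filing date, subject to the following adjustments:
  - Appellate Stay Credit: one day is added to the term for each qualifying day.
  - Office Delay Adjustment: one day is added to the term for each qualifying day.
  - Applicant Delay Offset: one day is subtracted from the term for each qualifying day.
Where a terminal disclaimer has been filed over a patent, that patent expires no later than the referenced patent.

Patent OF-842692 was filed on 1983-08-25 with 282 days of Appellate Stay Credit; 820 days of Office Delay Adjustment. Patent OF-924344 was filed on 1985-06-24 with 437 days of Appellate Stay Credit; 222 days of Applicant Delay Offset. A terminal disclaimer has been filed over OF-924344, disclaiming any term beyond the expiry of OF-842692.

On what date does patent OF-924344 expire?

2008-01-25

Natural term of OF-924344:
  Base: filing + 22 years → 24 June 2007.
  Appellate Stay Credit: +437 days → 3 September 2008.
  Applicant Delay Offset: −222 days → 25 January 2008.
Expiry of referenced patent OF-842692:
  Base: filing + 22 years → 25 August 2005.
  Appellate Stay Credit: +282 days → 3 June 2006.
  Office Delay Adjustment: +820 days → 31 August 2008.
Terminal disclaimer: OF-924344 expires on the earlier of 25 January 2008 and 31 August 2008.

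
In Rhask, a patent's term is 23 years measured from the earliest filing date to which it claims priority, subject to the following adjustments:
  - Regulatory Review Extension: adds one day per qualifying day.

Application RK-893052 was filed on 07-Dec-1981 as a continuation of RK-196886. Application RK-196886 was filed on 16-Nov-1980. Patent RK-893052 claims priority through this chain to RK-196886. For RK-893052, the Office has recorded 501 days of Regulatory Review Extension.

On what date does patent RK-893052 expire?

March 31, 2005

Earliest priority filing: 16 November 1980.
Base term: 16 November 1980 + 23 years → 16 November 2003.
Regulatory Review Extension: +501 days → 31 March 2005.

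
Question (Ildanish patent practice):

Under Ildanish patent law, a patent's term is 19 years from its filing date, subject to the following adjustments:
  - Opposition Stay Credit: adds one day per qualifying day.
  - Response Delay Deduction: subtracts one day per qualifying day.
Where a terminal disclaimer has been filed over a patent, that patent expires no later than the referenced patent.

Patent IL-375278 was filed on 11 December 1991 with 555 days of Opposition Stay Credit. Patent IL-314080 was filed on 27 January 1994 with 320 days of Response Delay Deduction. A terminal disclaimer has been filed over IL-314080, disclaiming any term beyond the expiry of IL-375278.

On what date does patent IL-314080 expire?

Natural term of IL-314080:
  Base: filing + 19 years → 27 January 2013.
  Response Delay Deduction: −320 days → 13 March 2012.
Expiry of referenced patent IL-375278:
  Base: filing + 19 years → 11 December 2010.
  Opposition Stay Credit: +555 days → 18 June 2012.
Terminal disclaimer: IL-314080 expires on the earlier of 13 March 2012 and 18 June 2012.

2012-03-13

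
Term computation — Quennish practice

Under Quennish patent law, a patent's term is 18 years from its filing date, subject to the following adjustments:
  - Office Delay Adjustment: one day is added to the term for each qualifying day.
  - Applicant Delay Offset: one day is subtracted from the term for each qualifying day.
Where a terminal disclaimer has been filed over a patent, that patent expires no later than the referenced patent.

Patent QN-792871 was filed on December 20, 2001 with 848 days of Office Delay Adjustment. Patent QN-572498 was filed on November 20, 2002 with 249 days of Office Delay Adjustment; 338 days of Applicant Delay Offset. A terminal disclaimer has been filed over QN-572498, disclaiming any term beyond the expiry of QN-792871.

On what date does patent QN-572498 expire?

Natural term of QN-572498:
  Base: filing + 18 years → 20 November 2020.
  Office Delay Adjustment: +249 days → 27 July 2021.
  Applicant Delay Offset: −338 days → 23 August 2020.
Expiry of referenced patent QN-792871:
  Base: filing + 18 years → 20 December 2019.
  Office Delay Adjustment: +848 days → 16 April 2022.
Terminal disclaimer: QN-572498 expires on the earlier of 23 August 2020 and 16 April 2022.

August 23, 2020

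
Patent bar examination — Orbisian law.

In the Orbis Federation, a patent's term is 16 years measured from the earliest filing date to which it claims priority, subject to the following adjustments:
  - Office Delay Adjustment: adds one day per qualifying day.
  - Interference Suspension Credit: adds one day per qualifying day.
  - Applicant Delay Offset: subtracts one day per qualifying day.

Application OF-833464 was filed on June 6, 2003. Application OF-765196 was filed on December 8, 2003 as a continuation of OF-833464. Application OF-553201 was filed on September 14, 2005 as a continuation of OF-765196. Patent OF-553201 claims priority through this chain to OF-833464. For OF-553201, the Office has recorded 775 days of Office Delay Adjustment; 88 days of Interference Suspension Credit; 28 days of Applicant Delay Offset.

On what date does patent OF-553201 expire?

September 18, 2021

Earliest priority filing: 6 June 2003.
Base term: 6 June 2003 + 16 years → 6 June 2019.
Office Delay Adjustment: +775 days → 20 July 2021.
Interference Suspension Credit: +88 days → 16 October 2021.
Applicant Delay Offset: −28 days → 18 September 2021.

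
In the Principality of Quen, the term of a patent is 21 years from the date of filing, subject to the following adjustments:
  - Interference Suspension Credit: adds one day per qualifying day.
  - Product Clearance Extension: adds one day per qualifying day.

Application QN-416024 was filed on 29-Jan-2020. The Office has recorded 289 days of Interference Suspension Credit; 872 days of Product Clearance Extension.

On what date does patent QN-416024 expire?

2044-04-04

Base term: filing date + 21 years → 29 January 2041.
Interference Suspension Credit: +289 days → 14 November 2041.
Product Clearance Extension: +872 days → 4 April 2044.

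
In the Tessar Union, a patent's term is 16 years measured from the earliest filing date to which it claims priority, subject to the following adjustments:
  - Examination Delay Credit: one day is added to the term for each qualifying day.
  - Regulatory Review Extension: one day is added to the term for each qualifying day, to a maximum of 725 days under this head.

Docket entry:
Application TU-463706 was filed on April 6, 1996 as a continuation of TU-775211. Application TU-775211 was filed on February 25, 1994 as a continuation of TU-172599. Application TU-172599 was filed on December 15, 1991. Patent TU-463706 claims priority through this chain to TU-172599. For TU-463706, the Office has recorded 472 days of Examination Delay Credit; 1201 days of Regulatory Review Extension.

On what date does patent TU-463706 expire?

2011-03-26

Earliest priority filing: 15 December 1991.
Base term: 15 December 1991 + 16 years → 15 December 2007.
Examination Delay Credit: +472 days → 31 March 2009.
Regulatory Review Extension: 1201 days claimed exceeds the 725-day cap, so +725 days → 26 March 2011.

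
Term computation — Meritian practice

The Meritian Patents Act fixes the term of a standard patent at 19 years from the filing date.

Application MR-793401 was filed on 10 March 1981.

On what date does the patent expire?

March 10, 2000

Filing date + 19 years → 10 March 2000.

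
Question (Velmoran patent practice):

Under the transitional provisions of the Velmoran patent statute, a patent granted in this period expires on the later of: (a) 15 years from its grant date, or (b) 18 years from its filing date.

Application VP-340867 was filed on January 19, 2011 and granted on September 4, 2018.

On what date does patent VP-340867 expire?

(a) grant + 15 years → 4 September 2033.
(b) filing + 18 years → 19 January 2029.
Later of the two: 4 September 2033.

2033-09-04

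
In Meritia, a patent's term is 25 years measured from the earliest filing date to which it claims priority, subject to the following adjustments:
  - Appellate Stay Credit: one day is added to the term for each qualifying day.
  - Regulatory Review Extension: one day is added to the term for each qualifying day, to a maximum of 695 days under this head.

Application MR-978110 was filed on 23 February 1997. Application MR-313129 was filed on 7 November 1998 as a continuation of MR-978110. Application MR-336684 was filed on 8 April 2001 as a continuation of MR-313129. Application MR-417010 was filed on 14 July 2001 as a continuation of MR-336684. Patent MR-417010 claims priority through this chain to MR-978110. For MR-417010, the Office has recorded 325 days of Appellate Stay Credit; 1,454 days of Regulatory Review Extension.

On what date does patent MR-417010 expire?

December 9, 2024

Earliest priority filing: 23 February 1997.
Base term: 23 February 1997 + 25 years → 23 February 2022.
Appellate Stay Credit: +325 days → 14 January 2023.
Regulatory Review Extension: 1454 days claimed exceeds the 695-day cap, so +695 days → 9 December 2024.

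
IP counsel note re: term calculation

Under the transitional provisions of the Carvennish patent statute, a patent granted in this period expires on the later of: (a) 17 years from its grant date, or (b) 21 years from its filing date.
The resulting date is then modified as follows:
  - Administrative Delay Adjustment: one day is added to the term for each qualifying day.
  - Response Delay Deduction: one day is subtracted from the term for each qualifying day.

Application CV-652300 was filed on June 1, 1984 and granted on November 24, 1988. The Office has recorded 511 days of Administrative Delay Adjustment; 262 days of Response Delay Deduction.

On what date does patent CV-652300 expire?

(a) grant + 17 years → 24 November 2005.
(b) filing + 21 years → 1 June 2005.
Later of the two: 24 November 2005.
Administrative Delay Adjustment: +511 days → 19 April 2007.
Response Delay Deduction: −262 days → 31 July 2006.

2006-07-31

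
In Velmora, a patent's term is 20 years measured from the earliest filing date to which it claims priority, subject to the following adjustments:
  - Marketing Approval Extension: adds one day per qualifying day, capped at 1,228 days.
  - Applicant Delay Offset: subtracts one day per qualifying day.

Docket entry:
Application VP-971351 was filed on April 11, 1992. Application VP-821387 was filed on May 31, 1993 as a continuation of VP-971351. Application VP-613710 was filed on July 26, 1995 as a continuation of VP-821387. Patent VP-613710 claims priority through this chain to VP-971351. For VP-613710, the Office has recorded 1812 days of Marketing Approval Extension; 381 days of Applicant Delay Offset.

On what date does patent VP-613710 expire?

August 6, 2014

Earliest priority filing: 11 April 1992.
Base term: 11 April 1992 + 20 years → 11 April 2012.
Marketing Approval Extension: 1812 days claimed exceeds the 1228-day cap, so +1228 days → 22 August 2015.
Applicant Delay Offset: −381 days → 6 August 2014.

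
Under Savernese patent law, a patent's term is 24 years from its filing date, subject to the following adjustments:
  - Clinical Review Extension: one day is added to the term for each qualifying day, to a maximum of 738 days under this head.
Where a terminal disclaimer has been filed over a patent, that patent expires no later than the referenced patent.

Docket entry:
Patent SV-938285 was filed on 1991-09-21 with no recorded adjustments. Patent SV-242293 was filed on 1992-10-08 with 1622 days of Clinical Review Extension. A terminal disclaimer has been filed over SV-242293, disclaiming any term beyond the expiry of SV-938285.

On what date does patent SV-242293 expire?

2015-09-21

Natural term of SV-242293:
  Base: filing + 24 years → 8 October 2016.
  Clinical Review Extension: 1622 days claimed exceeds the 738-day cap, so +738 days → 16 October 2018.
Expiry of referenced patent SV-938285:
  Base: filing + 24 years → 21 September 2015.
Terminal disclaimer: SV-242293 expires on the earlier of 16 October 2018 and 21 September 2015.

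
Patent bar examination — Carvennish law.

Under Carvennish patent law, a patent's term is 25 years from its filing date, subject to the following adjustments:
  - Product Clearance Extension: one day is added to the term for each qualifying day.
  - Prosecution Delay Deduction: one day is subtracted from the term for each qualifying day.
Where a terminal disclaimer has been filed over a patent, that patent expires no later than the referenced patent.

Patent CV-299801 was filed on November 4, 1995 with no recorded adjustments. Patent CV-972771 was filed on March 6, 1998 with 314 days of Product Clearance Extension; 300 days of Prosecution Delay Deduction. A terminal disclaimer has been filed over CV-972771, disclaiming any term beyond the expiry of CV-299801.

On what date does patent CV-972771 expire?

2020-11-04

Natural term of CV-972771:
  Base: filing + 25 years → 6 March 2023.
  Product Clearance Extension: +314 days → 14 January 2024.
  Prosecution Delay Deduction: −300 days → 20 March 2023.
Expiry of referenced patent CV-299801:
  Base: filing + 25 years → 4 November 2020.
Terminal disclaimer: CV-972771 expires on the earlier of 20 March 2023 and 4 November 2020.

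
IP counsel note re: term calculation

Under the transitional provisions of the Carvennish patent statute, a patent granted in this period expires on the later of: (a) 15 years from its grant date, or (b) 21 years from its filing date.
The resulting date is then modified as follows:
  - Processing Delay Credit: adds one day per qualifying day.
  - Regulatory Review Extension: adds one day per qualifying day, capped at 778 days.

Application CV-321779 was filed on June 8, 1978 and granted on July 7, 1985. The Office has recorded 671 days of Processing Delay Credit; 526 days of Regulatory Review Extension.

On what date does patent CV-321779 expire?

2003-10-17

(a) grant + 15 years → 7 July 2000.
(b) filing + 21 years → 8 June 1999.
Later of the two: 7 July 2000.
Processing Delay Credit: +671 days → 9 May 2002.
Regulatory Review Extension: 526 days (within the 778-day cap) → +526 days → 17 October 2003.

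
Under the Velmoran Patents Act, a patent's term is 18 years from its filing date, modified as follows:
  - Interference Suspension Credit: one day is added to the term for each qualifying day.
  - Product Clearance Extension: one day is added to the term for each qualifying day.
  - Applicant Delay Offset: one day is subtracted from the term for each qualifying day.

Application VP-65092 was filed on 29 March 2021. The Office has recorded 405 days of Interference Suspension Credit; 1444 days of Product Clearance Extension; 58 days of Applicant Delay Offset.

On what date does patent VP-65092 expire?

Base term: filing date + 18 years → 29 March 2039.
Interference Suspension Credit: +405 days → 7 May 2040.
Product Clearance Extension: +1444 days → 20 April 2044.
Applicant Delay Offset: −58 days → 22 February 2044.

February 22, 2044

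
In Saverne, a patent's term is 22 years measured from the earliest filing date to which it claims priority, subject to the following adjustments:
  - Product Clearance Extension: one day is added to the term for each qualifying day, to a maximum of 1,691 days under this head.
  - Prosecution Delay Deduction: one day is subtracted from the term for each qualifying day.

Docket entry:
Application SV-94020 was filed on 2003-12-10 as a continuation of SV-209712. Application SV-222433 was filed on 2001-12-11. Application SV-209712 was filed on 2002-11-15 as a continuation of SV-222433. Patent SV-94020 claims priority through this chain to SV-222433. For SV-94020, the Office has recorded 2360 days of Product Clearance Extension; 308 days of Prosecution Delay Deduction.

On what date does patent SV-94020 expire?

Earliest priority filing: 11 December 2001.
Base term: 11 December 2001 + 22 years → 11 December 2023.
Product Clearance Extension: 2360 days claimed exceeds the 1691-day cap, so +1691 days → 28 July 2028.
Prosecution Delay Deduction: −308 days → 24 September 2027.

September 24, 2027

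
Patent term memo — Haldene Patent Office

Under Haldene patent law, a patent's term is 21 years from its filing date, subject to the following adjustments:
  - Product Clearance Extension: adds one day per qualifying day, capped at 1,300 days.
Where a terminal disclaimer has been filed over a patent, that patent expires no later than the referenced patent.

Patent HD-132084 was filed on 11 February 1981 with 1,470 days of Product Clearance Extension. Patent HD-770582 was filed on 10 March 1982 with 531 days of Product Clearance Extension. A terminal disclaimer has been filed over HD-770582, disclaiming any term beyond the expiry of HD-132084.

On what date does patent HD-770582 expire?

Natural term of HD-770582:
  Base: filing + 21 years → 10 March 2003.
  Product Clearance Extension: 531 days (within the 1300-day cap) → +531 days → 22 August 2004.
Expiry of referenced patent HD-132084:
  Base: filing + 21 years → 11 February 2002.
  Product Clearance Extension: 1470 days claimed exceeds the 1300-day cap, so +1300 days → 3 September 2005.
Terminal disclaimer: HD-770582 expires on the earlier of 22 August 2004 and 3 September 2005.

2004-08-22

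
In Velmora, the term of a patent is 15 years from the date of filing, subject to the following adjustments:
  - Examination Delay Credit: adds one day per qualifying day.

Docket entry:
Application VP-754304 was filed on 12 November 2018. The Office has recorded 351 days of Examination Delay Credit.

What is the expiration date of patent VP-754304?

2034-10-29

Base term: filing date + 15 years → 12 November 2033.
Examination Delay Credit: +351 days → 29 October 2034.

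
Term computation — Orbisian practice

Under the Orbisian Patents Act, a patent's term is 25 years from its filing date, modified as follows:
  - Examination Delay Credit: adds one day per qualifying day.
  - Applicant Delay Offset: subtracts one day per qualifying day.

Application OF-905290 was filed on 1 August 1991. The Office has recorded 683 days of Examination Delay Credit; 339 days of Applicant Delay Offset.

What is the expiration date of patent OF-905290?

Base term: filing date + 25 years → 1 August 2016.
Examination Delay Credit: +683 days → 15 June 2018.
Applicant Delay Offset: −339 days → 11 July 2017.

2017-07-11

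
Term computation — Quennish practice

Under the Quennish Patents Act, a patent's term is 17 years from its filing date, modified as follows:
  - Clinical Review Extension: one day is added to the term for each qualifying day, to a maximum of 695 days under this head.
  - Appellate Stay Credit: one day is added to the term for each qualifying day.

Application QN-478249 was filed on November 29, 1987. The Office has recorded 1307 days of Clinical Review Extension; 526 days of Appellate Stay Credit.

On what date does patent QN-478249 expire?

2008-04-03

Base term: filing date + 17 years → 29 November 2004.
Clinical Review Extension: 1307 days claimed exceeds the 695-day cap, so +695 days → 25 October 2006.
Appellate Stay Credit: +526 days → 3 April 2008.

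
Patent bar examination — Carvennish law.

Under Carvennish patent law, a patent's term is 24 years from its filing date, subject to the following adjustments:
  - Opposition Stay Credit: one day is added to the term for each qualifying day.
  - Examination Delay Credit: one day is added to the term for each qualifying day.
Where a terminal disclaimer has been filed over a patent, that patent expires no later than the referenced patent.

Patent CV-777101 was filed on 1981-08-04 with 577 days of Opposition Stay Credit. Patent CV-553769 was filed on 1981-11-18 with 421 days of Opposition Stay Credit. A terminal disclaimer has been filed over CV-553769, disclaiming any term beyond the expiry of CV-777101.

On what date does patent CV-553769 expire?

Natural term of CV-553769:
  Base: filing + 24 years → 18 November 2005.
  Opposition Stay Credit: +421 days → 13 January 2007.
Expiry of referenced patent CV-777101:
  Base: filing + 24 years → 4 August 2005.
  Opposition Stay Credit: +577 days → 4 March 2007.
Terminal disclaimer: CV-553769 expires on the earlier of 13 January 2007 and 4 March 2007.

2007-01-13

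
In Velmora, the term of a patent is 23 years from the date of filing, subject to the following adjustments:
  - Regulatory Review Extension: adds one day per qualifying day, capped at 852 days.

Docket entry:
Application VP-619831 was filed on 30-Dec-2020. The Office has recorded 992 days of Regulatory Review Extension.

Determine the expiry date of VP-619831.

Base term: filing date + 23 years → 30 December 2043.
Regulatory Review Extension: 992 days claimed exceeds the 852-day cap, so +852 days → 30 April 2046.

April 30, 2046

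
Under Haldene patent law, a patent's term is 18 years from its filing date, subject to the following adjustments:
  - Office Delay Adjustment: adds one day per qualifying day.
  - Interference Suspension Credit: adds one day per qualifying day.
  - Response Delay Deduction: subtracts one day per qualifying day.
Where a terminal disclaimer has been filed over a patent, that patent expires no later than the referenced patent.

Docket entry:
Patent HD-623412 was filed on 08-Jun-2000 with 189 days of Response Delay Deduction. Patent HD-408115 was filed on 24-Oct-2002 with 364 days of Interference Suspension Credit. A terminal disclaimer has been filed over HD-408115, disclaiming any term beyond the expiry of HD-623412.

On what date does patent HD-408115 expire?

2017-12-01

Natural term of HD-408115:
  Base: filing + 18 years → 24 October 2020.
  Interference Suspension Credit: +364 days → 23 October 2021.
Expiry of referenced patent HD-623412:
  Base: filing + 18 years → 8 June 2018.
  Response Delay Deduction: −189 days → 1 December 2017.
Terminal disclaimer: HD-408115 expires on the earlier of 23 October 2021 and 1 December 2017.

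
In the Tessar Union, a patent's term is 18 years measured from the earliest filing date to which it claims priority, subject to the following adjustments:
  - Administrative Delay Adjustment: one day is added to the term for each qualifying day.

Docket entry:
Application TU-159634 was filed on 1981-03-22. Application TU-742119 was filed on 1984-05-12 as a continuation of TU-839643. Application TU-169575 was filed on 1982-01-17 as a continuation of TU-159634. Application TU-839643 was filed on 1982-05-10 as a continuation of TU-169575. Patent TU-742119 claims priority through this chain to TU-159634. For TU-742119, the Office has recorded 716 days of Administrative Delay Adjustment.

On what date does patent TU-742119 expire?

Earliest priority filing: 22 March 1981.
Base term: 22 March 1981 + 18 years → 22 March 1999.
Administrative Delay Adjustment: +716 days → 7 March 2001.

March 7, 2001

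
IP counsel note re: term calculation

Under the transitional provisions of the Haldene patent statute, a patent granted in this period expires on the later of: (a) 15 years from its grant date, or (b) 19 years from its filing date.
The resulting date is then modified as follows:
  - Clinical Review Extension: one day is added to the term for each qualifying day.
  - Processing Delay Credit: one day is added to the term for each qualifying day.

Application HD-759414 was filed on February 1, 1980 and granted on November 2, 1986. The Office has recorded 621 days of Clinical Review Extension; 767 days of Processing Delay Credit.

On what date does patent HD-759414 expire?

August 21, 2005

(a) grant + 15 years → 2 November 2001.
(b) filing + 19 years → 1 February 1999.
Later of the two: 2 November 2001.
Clinical Review Extension: +621 days → 16 July 2003.
Processing Delay Credit: +767 days → 21 August 2005.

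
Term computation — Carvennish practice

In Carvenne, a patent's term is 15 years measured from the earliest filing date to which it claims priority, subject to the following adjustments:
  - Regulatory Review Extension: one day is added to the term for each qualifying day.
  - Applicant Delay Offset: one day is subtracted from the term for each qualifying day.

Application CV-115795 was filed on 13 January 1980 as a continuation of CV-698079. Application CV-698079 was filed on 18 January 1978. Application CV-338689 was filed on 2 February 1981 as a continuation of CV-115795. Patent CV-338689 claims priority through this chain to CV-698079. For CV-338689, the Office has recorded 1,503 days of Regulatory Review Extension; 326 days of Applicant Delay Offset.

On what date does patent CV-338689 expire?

Earliest priority filing: 18 January 1978.
Base term: 18 January 1978 + 15 years → 18 January 1993.
Regulatory Review Extension: +1503 days → 1 March 1997.
Applicant Delay Offset: −326 days → 9 April 1996.

April 9, 1996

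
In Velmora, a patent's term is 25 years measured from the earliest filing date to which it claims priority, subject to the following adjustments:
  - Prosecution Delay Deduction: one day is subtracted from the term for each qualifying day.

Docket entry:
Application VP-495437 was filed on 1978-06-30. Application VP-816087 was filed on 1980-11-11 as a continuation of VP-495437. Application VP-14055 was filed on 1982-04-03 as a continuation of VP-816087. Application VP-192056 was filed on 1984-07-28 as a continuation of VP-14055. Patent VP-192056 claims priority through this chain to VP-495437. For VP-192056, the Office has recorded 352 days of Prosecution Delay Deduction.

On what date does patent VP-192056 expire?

Earliest priority filing: 30 June 1978.
Base term: 30 June 1978 + 25 years → 30 June 2003.
Prosecution Delay Deduction: −352 days → 13 July 2002.

2002-07-13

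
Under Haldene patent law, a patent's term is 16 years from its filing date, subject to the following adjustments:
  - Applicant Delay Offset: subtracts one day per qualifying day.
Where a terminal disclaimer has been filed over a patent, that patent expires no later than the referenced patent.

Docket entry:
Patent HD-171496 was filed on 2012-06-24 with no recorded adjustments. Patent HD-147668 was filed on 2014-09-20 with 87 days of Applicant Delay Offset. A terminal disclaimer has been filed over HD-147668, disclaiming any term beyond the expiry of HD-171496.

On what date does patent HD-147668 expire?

Natural term of HD-147668:
  Base: filing + 16 years → 20 September 2030.
  Applicant Delay Offset: −87 days → 25 June 2030.
Expiry of referenced patent HD-171496:
  Base: filing + 16 years → 24 June 2028.
Terminal disclaimer: HD-147668 expires on the earlier of 25 June 2030 and 24 June 2028.

2028-06-24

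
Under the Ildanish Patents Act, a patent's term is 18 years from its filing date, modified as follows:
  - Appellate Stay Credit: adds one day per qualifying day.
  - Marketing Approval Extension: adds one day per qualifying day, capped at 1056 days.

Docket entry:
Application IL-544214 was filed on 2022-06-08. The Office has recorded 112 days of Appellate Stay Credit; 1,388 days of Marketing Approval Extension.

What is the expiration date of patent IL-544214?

August 20, 2043

Base term: filing date + 18 years → 8 June 2040.
Appellate Stay Credit: +112 days → 28 September 2040.
Marketing Approval Extension: 1388 days claimed exceeds the 1056-day cap, so +1056 days → 20 August 2043.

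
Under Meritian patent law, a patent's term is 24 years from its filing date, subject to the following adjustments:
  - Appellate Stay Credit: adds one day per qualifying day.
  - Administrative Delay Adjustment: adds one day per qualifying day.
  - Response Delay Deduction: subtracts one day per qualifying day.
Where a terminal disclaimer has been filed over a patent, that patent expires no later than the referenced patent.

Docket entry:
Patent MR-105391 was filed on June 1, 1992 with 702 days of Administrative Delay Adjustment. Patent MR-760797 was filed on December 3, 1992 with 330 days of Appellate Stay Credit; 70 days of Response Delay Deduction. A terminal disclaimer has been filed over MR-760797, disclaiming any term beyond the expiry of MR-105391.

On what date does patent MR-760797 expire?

Natural term of MR-760797:
  Base: filing + 24 years → 3 December 2016.
  Appellate Stay Credit: +330 days → 29 October 2017.
  Response Delay Deduction: −70 days → 20 August 2017.
Expiry of referenced patent MR-105391:
  Base: filing + 24 years → 1 June 2016.
  Administrative Delay Adjustment: +702 days → 4 May 2018.
Terminal disclaimer: MR-760797 expires on the earlier of 20 August 2017 and 4 May 2018.

August 20, 2017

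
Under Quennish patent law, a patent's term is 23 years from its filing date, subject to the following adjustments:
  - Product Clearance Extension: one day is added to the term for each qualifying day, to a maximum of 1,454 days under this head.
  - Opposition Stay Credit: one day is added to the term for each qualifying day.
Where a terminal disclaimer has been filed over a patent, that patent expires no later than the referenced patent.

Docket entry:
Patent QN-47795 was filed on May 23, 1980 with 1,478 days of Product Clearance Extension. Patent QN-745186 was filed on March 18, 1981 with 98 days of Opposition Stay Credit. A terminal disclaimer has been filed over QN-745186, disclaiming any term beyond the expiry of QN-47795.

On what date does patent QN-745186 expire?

Natural term of QN-745186:
  Base: filing + 23 years → 18 March 2004.
  Opposition Stay Credit: +98 days → 24 June 2004.
Expiry of referenced patent QN-47795:
  Base: filing + 23 years → 23 May 2003.
  Product Clearance Extension: 1478 days claimed exceeds the 1454-day cap, so +1454 days → 16 May 2007.
Terminal disclaimer: QN-745186 expires on the earlier of 24 June 2004 and 16 May 2007.

June 24, 2004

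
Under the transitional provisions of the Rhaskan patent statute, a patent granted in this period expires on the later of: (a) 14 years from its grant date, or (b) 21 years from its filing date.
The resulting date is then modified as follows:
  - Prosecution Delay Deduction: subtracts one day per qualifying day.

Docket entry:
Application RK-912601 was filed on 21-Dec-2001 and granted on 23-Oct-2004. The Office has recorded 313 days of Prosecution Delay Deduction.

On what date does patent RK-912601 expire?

February 11, 2022

(a) grant + 14 years → 23 October 2018.
(b) filing + 21 years → 21 December 2022.
Later of the two: 21 December 2022.
Prosecution Delay Deduction: −313 days → 11 February 2022.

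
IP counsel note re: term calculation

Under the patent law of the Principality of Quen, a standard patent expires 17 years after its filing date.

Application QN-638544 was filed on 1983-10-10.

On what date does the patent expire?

October 10, 2000

Filing date + 17 years → 10 October 2000.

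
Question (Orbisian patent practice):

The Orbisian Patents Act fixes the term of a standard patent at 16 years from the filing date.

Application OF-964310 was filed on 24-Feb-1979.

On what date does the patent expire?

1995-02-24

Filing date + 16 years → 24 February 1995.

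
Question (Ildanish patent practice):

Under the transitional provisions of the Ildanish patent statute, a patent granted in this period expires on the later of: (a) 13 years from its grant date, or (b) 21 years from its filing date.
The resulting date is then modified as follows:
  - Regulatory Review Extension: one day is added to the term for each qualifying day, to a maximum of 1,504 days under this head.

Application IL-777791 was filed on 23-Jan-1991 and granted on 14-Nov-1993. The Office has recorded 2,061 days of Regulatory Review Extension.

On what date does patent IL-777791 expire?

2016-03-06

(a) grant + 13 years → 14 November 2006.
(b) filing + 21 years → 23 January 2012.
Later of the two: 23 January 2012.
Regulatory Review Extension: 2061 days claimed exceeds the 1504-day cap, so +1504 days → 6 March 2016.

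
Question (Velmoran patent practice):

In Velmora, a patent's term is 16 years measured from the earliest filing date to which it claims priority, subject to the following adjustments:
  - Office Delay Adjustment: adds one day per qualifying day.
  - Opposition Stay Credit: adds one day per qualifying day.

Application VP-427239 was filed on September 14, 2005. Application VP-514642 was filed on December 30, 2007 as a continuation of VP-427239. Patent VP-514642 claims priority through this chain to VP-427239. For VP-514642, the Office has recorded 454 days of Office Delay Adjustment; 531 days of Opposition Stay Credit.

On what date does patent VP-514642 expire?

May 26, 2024

Earliest priority filing: 14 September 2005.
Base term: 14 September 2005 + 16 years → 14 September 2021.
Office Delay Adjustment: +454 days → 12 December 2022.
Opposition Stay Credit: +531 days → 26 May 2024.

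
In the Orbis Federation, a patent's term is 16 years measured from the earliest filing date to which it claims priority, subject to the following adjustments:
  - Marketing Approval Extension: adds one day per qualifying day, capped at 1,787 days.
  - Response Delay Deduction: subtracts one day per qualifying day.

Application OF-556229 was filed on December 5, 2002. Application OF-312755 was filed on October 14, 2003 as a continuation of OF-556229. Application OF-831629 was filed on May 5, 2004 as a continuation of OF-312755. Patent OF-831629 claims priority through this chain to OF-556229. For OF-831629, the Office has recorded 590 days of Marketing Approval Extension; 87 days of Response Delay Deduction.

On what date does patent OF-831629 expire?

Earliest priority filing: 5 December 2002.
Base term: 5 December 2002 + 16 years → 5 December 2018.
Marketing Approval Extension: 590 days (within the 1787-day cap) → +590 days → 17 July 2020.
Response Delay Deduction: −87 days → 21 April 2020.

2020-04-21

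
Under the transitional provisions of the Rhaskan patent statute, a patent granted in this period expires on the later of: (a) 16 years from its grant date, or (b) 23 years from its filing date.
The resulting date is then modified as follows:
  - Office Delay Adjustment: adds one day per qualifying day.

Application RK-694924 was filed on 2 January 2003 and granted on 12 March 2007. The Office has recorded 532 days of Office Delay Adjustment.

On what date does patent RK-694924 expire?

(a) grant + 16 years → 12 March 2023.
(b) filing + 23 years → 2 January 2026.
Later of the two: 2 January 2026.
Office Delay Adjustment: +532 days → 18 June 2027.

June 18, 2027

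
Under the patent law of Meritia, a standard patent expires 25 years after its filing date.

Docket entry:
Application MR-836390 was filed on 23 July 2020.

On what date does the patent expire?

July 23, 2045

Filing date + 25 years → 23 July 2045.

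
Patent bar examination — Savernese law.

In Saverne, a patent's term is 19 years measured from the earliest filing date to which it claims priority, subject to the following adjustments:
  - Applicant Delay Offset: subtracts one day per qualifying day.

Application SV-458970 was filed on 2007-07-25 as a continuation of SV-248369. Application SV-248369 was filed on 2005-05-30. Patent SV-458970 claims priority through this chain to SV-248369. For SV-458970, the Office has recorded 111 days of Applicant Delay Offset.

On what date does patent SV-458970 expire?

February 9, 2024

Earliest priority filing: 30 May 2005.
Base term: 30 May 2005 + 19 years → 30 May 2024.
Applicant Delay Offset: −111 days → 9 February 2024.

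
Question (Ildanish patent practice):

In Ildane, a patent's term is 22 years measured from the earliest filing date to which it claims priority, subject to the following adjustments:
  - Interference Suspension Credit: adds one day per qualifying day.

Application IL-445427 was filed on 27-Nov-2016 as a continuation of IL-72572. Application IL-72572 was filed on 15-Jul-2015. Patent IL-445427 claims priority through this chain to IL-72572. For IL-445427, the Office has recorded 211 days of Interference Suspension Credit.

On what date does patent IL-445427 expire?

2038-02-11

Earliest priority filing: 15 July 2015.
Base term: 15 July 2015 + 22 years → 15 July 2037.
Interference Suspension Credit: +211 days → 11 February 2038.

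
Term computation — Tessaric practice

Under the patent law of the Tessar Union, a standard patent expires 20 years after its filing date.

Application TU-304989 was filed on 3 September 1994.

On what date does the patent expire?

2014-09-03

Filing date + 20 years → 3 September 2014.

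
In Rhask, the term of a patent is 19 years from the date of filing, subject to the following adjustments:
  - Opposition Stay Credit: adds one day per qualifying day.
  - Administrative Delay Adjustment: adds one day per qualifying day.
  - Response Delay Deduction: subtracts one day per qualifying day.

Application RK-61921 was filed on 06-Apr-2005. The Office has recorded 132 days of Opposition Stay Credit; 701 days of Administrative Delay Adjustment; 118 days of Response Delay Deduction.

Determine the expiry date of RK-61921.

March 22, 2026

Base term: filing date + 19 years → 6 April 2024.
Opposition Stay Credit: +132 days → 16 August 2024.
Administrative Delay Adjustment: +701 days → 18 July 2026.
Response Delay Deduction: −118 days → 22 March 2026.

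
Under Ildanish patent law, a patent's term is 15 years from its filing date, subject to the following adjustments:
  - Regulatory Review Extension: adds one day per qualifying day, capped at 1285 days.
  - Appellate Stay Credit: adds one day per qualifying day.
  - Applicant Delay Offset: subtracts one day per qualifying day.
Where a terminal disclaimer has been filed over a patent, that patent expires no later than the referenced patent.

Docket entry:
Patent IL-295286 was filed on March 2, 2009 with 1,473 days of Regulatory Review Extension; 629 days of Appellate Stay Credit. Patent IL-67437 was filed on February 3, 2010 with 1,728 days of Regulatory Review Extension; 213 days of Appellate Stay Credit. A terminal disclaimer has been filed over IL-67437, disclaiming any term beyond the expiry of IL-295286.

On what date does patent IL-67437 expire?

March 12, 2029

Natural term of IL-67437:
  Base: filing + 15 years → 3 February 2025.
  Regulatory Review Extension: 1728 days claimed exceeds the 1285-day cap, so +1285 days → 11 August 2028.
  Appellate Stay Credit: +213 days → 12 March 2029.
Expiry of referenced patent IL-295286:
  Base: filing + 15 years → 2 March 2024.
  Regulatory Review Extension: 1473 days claimed exceeds the 1285-day cap, so +1285 days → 8 September 2027.
  Appellate Stay Credit: +629 days → 29 May 2029.
Terminal disclaimer: IL-67437 expires on the earlier of 12 March 2029 and 29 May 2029.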